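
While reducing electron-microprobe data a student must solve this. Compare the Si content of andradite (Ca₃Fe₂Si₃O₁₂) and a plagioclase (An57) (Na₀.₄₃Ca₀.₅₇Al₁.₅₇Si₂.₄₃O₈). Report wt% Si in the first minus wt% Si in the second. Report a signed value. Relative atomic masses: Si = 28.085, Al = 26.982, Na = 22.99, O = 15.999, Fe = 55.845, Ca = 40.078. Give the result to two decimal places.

M(Ca₃Fe₂Si₃O₁₂) = 508.167 g/mol, so wt% Si = 84.255/508.167 × 100 = 16.58%.
M(Na₀.₄₃Ca₀.₅₇Al₁.₅₇Si₂.₄₃O₈) = 271.330 g/mol, so wt% Si = 68.247/271.330 × 100 = 25.15%.
16.58 − 25.15 = -8.57 pp.

-8.57 percentage points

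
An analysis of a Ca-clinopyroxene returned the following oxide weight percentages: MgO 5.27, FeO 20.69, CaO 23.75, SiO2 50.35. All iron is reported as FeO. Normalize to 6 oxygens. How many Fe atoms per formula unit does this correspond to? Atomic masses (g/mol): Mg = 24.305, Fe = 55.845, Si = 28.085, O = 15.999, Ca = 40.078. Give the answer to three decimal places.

0.686 Fe apfu

MgO: 5.27/40.304 = 0.13076 mol → 0.13076 mol Mg, 0.13076 mol O.
FeO: 20.69/71.844 = 0.28799 mol → 0.28799 mol Fe, 0.28799 mol O.
CaO: 23.75/56.077 = 0.42352 mol → 0.42352 mol Ca, 0.42352 mol O.
SiO2: 50.35/60.083 = 0.83801 mol → 0.83801 mol Si, 1.67602 mol O.
Total oxygen = 2.51829 mol. Normalization factor = 6/2.51829 = 2.38257.
Fe per 6 O = 0.28799 × 2.38257 = 0.686.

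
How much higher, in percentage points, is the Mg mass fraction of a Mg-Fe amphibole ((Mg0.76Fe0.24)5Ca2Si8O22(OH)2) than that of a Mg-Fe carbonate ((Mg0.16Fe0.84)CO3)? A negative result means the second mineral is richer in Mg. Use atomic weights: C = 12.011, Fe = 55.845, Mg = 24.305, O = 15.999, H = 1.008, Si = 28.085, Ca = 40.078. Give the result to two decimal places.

7.35 percentage points

First mineral: 92.359 g Mg in 850.201 g formula = 10.86 wt% Mg.
Second mineral: 3.889 g Mg in 110.807 g formula = 3.51 wt% Mg.
10.86% − 3.51% gives a difference of 7.35 percentage points.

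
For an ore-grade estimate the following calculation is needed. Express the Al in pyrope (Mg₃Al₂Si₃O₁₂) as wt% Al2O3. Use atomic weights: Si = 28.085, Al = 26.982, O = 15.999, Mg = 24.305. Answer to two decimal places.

Formula mass = 403.122 g/mol.
2 Al → 1.0000 mol Al2O3 per formula unit; M(Al2O3) = 101.961, so Al2O3 mass = 101.961 g.
101.961/403.122 × 100 = 25.29 wt%.

25.29 wt%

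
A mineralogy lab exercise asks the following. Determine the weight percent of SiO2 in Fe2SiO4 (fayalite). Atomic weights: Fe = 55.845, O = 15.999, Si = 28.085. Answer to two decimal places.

Formula mass = 203.771 g/mol.
1 Si → 1.0000 mol SiO2 per formula unit; M(SiO2) = 60.083, so SiO2 mass = 60.083 g.
60.083/203.771 × 100 = 29.49 wt%.

29.49 wt%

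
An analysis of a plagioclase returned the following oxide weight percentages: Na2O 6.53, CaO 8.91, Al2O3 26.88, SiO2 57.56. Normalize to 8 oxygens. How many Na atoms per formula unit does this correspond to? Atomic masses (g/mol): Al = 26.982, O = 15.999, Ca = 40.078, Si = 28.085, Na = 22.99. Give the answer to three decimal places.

Na2O (M=61.979): mol = 0.10536; Na = 0.21072, O = 0.10536.
CaO (M=56.077): mol = 0.15889; Ca = 0.15889, O = 0.15889.
Al2O3 (M=101.961): mol = 0.26363; Al = 0.52726, O = 0.79089.
SiO2 (M=60.083): mol = 0.95801; Si = 0.95801, O = 1.91602.
ΣO = 2.97116; factor = 8/ΣO = 2.69255.
Na apfu = 0.21072 × 2.69255 = 0.567.

0.567 Na apfu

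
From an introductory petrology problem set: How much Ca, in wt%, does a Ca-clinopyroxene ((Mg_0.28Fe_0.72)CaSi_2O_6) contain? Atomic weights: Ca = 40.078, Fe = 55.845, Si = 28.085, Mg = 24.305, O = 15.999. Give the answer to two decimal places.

16.75 wt%

M((Mg_0.28Fe_0.72)CaSi_2O_6) = 239.256 g/mol.
Ca contributes 1 × 40.078 = 40.078 g per mole.
40.078/239.256 = 0.1675 → 16.75%.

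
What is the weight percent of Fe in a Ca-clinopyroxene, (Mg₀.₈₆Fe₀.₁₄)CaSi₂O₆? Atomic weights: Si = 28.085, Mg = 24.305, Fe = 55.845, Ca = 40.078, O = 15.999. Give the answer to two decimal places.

3.54 wt%

Molar mass of (Mg₀.₈₆Fe₀.₁₄)CaSi₂O₆: 0.86×24.305 + 0.14×55.845 + 1×40.078 + 2×28.085 + 6×15.999 = 220.963 g/mol.
Mass of Fe per formula unit: 0.14 × 55.845 = 7.818 g.
Weight fraction Fe = 7.818 / 220.963 = 0.0354.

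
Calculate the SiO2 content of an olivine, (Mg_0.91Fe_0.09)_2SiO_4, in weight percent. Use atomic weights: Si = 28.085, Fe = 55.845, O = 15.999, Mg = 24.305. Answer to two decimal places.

41.05 wt%

M((Mg_0.91Fe_0.09)_2SiO_4) = 146.368 g/mol; M(SiO2) = 60.083 g/mol.
Moles SiO2 per formula unit = 1 Si ÷ 1 = 1.0000.
SiO2 fraction = (1.0000 × 60.083) / 146.368 = 60.083/146.368 = 0.4105.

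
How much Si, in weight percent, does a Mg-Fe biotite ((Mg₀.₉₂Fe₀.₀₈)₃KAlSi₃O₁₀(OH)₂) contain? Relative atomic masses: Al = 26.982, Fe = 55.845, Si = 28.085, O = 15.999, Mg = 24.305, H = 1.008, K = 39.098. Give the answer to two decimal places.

Molar mass of (Mg₀.₉₂Fe₀.₀₈)₃KAlSi₃O₁₀(OH)₂: 2.76×24.305 + 0.24×55.845 + 1×39.098 + 1×26.982 + 3×28.085 + 12×15.999 + 2×1.008 = 424.824 g/mol.
Mass of Si per formula unit: 3 × 28.085 = 84.255 g.
Weight fraction Si = 84.255 / 424.824 = 0.1983.

19.83 weight percent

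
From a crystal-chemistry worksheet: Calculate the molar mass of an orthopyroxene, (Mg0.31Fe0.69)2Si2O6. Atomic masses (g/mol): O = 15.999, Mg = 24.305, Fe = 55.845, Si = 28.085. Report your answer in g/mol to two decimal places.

M = 0.62(24.305) + 1.38(55.845) + 2(28.085) + 6(15.999)

244.30 g/mol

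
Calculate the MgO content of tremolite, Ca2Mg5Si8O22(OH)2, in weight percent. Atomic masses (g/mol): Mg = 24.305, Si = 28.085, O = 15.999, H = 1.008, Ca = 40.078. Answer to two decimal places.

24.81 wt%

M(Ca2Mg5Si8O22(OH)2) = 812.353 g/mol; M(MgO) = 40.304 g/mol.
Moles MgO per formula unit = 5 Mg ÷ 1 = 5.0000.
MgO fraction = (5.0000 × 40.304) / 812.353 = 201.520/812.353 = 0.2481.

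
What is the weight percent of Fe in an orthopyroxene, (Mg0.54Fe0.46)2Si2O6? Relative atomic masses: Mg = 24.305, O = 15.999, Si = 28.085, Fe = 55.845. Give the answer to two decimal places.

Molar mass of (Mg0.54Fe0.46)2Si2O6: 1.08·24.305 + 0.92·55.845 + 2·28.085 + 6·15.999 = 229.791 g/mol.
Mass of Fe per formula unit: 0.92 × 55.845 = 51.377 g.
Weight fraction Fe = 51.377 / 229.791 = 0.2236.

22.36 mass %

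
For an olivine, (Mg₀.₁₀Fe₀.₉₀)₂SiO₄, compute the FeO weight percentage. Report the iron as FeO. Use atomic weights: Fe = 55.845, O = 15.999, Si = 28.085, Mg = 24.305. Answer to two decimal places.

65.49 wt%

M((Mg₀.₁₀Fe₀.₉₀)₂SiO₄) = 197.463 g/mol; M(FeO) = 71.844 g/mol.
Moles FeO per formula unit = 1.80 Fe ÷ 1 = 1.8000.
FeO fraction = (1.8000 × 71.844) / 197.463 = 129.319/197.463 = 0.6549.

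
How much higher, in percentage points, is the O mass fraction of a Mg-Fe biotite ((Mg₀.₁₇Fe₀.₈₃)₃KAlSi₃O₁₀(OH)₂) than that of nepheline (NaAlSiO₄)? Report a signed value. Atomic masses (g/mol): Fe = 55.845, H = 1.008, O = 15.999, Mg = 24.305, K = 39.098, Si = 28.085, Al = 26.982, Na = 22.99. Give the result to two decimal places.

-6.33 percentage points

First mineral: 191.988 g O in 495.789 g formula = 38.72 wt% O.
Second mineral: 63.996 g O in 142.053 g formula = 45.05 wt% O.
38.72% − 45.05% gives a difference of -6.33 percentage points.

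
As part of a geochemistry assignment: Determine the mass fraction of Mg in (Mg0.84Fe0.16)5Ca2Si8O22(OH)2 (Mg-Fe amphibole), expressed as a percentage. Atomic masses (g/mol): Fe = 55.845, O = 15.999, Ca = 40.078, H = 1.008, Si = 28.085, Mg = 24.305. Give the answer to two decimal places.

M((Mg0.84Fe0.16)5Ca2Si8O22(OH)2) = 837.585 g/mol.
Mg contributes 4.20 × 24.305 = 102.081 g per mole.
102.081/837.585 = 0.1219 → 12.19%.

12.19 mass %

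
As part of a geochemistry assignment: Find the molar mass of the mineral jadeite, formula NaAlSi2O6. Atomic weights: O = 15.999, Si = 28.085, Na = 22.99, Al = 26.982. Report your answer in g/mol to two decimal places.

202.14 g/mol

M = 1*22.99 + 1*26.982 + 2*28.085 + 6*15.999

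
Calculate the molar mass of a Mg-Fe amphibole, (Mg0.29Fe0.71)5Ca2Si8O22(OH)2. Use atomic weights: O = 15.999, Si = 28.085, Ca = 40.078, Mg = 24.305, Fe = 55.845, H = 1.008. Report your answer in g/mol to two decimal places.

924.32 g/mol

M = 1.45*24.305 + 3.55*55.845 + 2*40.078 + 8*28.085 + 24*15.999 + 2*1.008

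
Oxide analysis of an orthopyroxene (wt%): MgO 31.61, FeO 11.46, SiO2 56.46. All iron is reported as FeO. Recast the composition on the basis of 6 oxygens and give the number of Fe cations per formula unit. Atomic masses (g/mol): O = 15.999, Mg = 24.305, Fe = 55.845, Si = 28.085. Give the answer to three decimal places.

0.339 Fe apfu

31.61 wt% MgO ÷ 40.304 g/mol = 0.78429 mol, giving 0.78429 Mg and 0.78429 O.
11.46 wt% FeO ÷ 71.844 g/mol = 0.15951 mol, giving 0.15951 Fe and 0.15951 O.
56.46 wt% SiO2 ÷ 60.083 g/mol = 0.93970 mol, giving 0.93970 Si and 1.87940 O.
Oxygen sums to 2.82320; scaling by 6/2.82320 = 2.12525 puts the formula on 6 O.
Fe: 0.15951 × 2.12525 = 0.339 atoms per formula unit.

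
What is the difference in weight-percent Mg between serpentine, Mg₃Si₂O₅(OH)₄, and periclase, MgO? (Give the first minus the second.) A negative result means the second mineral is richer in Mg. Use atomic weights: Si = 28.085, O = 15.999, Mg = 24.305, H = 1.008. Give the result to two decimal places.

-33.99 percentage points

First mineral: 72.915 g Mg in 277.108 g formula = 26.31 wt% Mg.
Second mineral: 24.305 g Mg in 40.304 g formula = 60.30 wt% Mg.
26.31% − 60.30% gives a difference of -33.99 percentage points.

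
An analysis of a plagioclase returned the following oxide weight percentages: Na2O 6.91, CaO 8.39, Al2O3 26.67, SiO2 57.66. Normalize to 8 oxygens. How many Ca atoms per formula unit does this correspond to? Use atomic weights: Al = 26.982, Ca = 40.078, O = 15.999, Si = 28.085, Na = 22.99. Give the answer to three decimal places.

0.404 Ca apfu

Na2O (M=61.979): mol = 0.11149; Na = 0.22298, O = 0.11149.
CaO (M=56.077): mol = 0.14962; Ca = 0.14962, O = 0.14962.
Al2O3 (M=101.961): mol = 0.26157; Al = 0.52314, O = 0.78471.
SiO2 (M=60.083): mol = 0.95967; Si = 0.95967, O = 1.91934.
ΣO = 2.96516; factor = 8/ΣO = 2.69800.
Ca apfu = 0.14962 × 2.69800 = 0.404.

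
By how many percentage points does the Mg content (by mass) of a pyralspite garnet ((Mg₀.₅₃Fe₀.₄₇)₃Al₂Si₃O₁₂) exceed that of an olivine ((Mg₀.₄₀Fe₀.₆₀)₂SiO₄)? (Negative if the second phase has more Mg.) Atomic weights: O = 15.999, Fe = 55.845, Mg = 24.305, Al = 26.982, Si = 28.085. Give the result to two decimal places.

-2.26 percentage points

First mineral: 38.645 g Mg in 447.593 g formula = 8.63 wt% Mg.
Second mineral: 19.444 g Mg in 178.539 g formula = 10.89 wt% Mg.
8.63% − 10.89% gives a difference of -2.26 percentage points.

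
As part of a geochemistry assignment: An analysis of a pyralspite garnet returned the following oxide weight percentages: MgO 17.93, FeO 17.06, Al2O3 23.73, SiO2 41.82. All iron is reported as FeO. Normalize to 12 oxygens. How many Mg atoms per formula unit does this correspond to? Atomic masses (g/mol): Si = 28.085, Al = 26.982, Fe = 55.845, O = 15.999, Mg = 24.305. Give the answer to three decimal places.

1.925 Mg apfu

MgO: 17.93/40.304 = 0.44487 mol → 0.44487 mol Mg, 0.44487 mol O.
FeO: 17.06/71.844 = 0.23746 mol → 0.23746 mol Fe, 0.23746 mol O.
Al2O3: 23.73/101.961 = 0.23274 mol → 0.46548 mol Al, 0.69822 mol O.
SiO2: 41.82/60.083 = 0.69604 mol → 0.69604 mol Si, 1.39208 mol O.
Total oxygen = 2.77263 mol. Normalization factor = 12/2.77263 = 4.32802.
Mg per 12 O = 0.44487 × 4.32802 = 1.925.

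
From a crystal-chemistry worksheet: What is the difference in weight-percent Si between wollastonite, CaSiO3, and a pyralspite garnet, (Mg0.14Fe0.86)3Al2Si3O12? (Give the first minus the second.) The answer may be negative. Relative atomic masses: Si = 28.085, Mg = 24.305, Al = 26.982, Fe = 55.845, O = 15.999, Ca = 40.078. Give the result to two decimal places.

6.79 percentage points

Si in CaSiO3: molar mass 116.160 g/mol; 1×28.085 = 28.085 g → 24.18 wt%.
Si in (Mg0.14Fe0.86)3Al2Si3O12: molar mass 484.495 g/mol; 3×28.085 = 84.255 g → 17.39 wt%.
Difference = 24.18 − 17.39 = 6.79 percentage points.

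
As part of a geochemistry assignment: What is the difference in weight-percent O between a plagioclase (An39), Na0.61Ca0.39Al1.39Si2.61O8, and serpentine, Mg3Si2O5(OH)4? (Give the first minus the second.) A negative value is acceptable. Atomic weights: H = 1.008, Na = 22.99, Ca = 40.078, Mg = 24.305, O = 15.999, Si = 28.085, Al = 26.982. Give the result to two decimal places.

-4.28 percentage points

O in Na0.61Ca0.39Al1.39Si2.61O8: molar mass 268.453 g/mol; 8×15.999 = 127.992 g → 47.68 wt%.
O in Mg3Si2O5(OH)4: molar mass 277.108 g/mol; 9×15.999 = 143.991 g → 51.96 wt%.
Difference = 47.68 − 51.96 = -4.28 percentage points.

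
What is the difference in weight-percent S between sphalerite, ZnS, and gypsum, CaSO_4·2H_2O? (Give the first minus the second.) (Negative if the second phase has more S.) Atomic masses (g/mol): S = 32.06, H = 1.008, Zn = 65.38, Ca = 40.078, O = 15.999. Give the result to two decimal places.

M(ZnS) = 97.440 g/mol, so wt% S = 32.060/97.440 × 100 = 32.90%.
M(CaSO_4·2H_2O) = 172.164 g/mol, so wt% S = 32.060/172.164 × 100 = 18.62%.
32.90 − 18.62 = 14.28 pp.

14.28 percentage points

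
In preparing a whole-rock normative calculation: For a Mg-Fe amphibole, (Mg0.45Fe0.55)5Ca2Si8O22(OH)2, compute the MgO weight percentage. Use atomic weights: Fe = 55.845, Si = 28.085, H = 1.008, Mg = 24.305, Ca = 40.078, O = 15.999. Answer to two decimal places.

10.09 wt%

Molar mass of (Mg0.45Fe0.55)5Ca2Si8O22(OH)2 = 2.25*24.305 + 2.75*55.845 + 2*40.078 + 8*28.085 + 24*15.999 + 2*1.008 = 899.088 g/mol.
Each formula unit contains 2.25 Mg, equivalent to 2.25/1 = 2.2500 mol MgO.
M(MgO) = 1×24.305 + 1×15.999 = 40.304 g/mol.
Mass of MgO per formula unit = 2.2500 × 40.304 = 90.684 g.
MgO wt% = 90.684 / 899.088 × 100 = 10.09%.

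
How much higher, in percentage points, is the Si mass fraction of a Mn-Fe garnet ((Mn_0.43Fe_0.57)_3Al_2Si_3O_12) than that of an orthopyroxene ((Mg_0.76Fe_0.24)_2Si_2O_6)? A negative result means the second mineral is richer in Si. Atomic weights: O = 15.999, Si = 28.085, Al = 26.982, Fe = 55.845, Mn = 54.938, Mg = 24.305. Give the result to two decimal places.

-9.05 percentage points

Si in (Mn_0.43Fe_0.57)_3Al_2Si_3O_12: molar mass 496.572 g/mol; 3×28.085 = 84.255 g → 16.97 wt%.
Si in (Mg_0.76Fe_0.24)_2Si_2O_6: molar mass 215.913 g/mol; 2×28.085 = 56.170 g → 26.02 wt%.
Difference = 16.97 − 26.02 = -9.05 percentage points.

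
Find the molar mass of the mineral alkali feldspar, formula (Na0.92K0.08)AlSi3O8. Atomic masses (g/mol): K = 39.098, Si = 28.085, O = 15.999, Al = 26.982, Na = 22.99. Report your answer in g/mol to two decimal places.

263.51 g/mol

The formula mass is the sum 0.92*22.99 + 0.08*39.098 + 1*26.982 + 3*28.085 + 8*15.999.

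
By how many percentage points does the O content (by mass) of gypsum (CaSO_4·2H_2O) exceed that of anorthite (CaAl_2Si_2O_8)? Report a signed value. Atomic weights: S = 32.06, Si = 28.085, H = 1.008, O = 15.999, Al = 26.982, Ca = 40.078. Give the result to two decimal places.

9.75 percentage points

O in CaSO_4·2H_2O: molar mass 172.164 g/mol; 6×15.999 = 95.994 g → 55.76 wt%.
O in CaAl_2Si_2O_8: molar mass 278.204 g/mol; 8×15.999 = 127.992 g → 46.01 wt%.
Difference = 55.76 − 46.01 = 9.75 percentage points.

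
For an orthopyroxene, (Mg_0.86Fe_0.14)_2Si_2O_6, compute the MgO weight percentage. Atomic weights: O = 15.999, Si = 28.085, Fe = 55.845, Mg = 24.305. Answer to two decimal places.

Molar mass of (Mg_0.86Fe_0.14)_2Si_2O_6 = 1.72*24.305 + 0.28*55.845 + 2*28.085 + 6*15.999 = 209.605 g/mol.
Each formula unit contains 1.72 Mg, equivalent to 1.72/1 = 1.7200 mol MgO.
M(MgO) = 1×24.305 + 1×15.999 = 40.304 g/mol.
Mass of MgO per formula unit = 1.7200 × 40.304 = 69.323 g.
MgO wt% = 69.323 / 209.605 × 100 = 33.07%.

33.07 wt%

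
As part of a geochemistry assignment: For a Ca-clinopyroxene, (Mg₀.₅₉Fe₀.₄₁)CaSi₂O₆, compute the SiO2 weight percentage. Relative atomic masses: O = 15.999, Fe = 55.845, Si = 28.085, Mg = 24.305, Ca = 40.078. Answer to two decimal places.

Molar mass of (Mg₀.₅₉Fe₀.₄₁)CaSi₂O₆ = 0.59×24.305 + 0.41×55.845 + 1×40.078 + 2×28.085 + 6×15.999 = 229.478 g/mol.
Each formula unit contains 2 Si, equivalent to 2/1 = 2.0000 mol SiO2.
M(SiO2) = 1×28.085 + 2×15.999 = 60.083 g/mol.
Mass of SiO2 per formula unit = 2.0000 × 60.083 = 120.166 g.
SiO2 wt% = 120.166 / 229.478 × 100 = 52.36%.

52.36 wt%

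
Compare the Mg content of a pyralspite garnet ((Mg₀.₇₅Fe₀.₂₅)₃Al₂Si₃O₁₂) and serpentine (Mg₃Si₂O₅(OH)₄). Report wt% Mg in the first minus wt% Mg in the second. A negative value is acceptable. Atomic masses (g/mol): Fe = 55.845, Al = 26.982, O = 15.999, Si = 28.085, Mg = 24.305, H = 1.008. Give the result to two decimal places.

First mineral: 54.686 g Mg in 426.777 g formula = 12.81 wt% Mg.
Second mineral: 72.915 g Mg in 277.108 g formula = 26.31 wt% Mg.
12.81% − 26.31% gives a difference of -13.50 percentage points.

-13.50 percentage points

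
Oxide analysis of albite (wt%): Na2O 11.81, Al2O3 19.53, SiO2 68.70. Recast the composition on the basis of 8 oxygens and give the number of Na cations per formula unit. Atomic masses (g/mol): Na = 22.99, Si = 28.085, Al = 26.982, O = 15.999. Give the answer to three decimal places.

0.999 Na apfu

11.81 wt% Na2O ÷ 61.979 g/mol = 0.19055 mol, giving 0.38110 Na and 0.19055 O.
19.53 wt% Al2O3 ÷ 101.961 g/mol = 0.19154 mol, giving 0.38308 Al and 0.57462 O.
68.70 wt% SiO2 ÷ 60.083 g/mol = 1.14342 mol, giving 1.14342 Si and 2.28684 O.
Oxygen sums to 3.05201; scaling by 8/3.05201 = 2.62122 puts the formula on 8 O.
Na: 0.38110 × 2.62122 = 0.999 atoms per formula unit.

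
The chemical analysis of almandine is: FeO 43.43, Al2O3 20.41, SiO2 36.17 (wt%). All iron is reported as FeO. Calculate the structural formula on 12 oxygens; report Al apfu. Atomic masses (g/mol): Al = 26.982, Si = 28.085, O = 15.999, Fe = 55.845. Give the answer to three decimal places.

43.43 wt% FeO ÷ 71.844 g/mol = 0.60450 mol, giving 0.60450 Fe and 0.60450 O.
20.41 wt% Al2O3 ÷ 101.961 g/mol = 0.20017 mol, giving 0.40034 Al and 0.60051 O.
36.17 wt% SiO2 ÷ 60.083 g/mol = 0.60200 mol, giving 0.60200 Si and 1.20400 O.
Oxygen sums to 2.40901; scaling by 12/2.40901 = 4.98130 puts the formula on 12 O.
Al: 0.40034 × 4.98130 = 1.994 atoms per formula unit.

1.994 Al apfu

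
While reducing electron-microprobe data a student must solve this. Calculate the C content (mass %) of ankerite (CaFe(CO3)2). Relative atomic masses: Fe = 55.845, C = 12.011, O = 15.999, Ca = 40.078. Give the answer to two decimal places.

11.12 mass %

Molar mass of CaFe(CO3)2: 1×40.078 + 1×55.845 + 2×12.011 + 6×15.999 = 215.939 g/mol.
Mass of C per formula unit: 2 × 12.011 = 24.022 g.
Weight fraction C = 24.022 / 215.939 = 0.1112.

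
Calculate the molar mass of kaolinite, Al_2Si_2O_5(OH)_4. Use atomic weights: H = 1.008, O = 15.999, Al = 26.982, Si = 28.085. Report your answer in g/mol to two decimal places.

M = 2*26.982 + 2*28.085 + 9*15.999 + 4*1.008

258.16 g/mol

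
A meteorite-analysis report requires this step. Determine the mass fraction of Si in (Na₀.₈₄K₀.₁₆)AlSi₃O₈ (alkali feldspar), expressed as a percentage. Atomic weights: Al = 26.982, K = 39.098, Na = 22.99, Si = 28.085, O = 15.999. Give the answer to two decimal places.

Molar mass of (Na₀.₈₄K₀.₁₆)AlSi₃O₈: 0.84×22.99 + 0.16×39.098 + 1×26.982 + 3×28.085 + 8×15.999 = 264.796 g/mol.
Mass of Si per formula unit: 3 × 28.085 = 84.255 g.
Weight fraction Si = 84.255 / 264.796 = 0.3182.

31.82 mass %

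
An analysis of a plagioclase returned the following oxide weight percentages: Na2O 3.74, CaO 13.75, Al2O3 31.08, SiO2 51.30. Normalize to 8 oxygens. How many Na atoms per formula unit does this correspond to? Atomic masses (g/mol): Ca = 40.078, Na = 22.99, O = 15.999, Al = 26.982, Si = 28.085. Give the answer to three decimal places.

3.74 wt% Na2O ÷ 61.979 g/mol = 0.06034 mol, giving 0.12068 Na and 0.06034 O.
13.75 wt% CaO ÷ 56.077 g/mol = 0.24520 mol, giving 0.24520 Ca and 0.24520 O.
31.08 wt% Al2O3 ÷ 101.961 g/mol = 0.30482 mol, giving 0.60964 Al and 0.91446 O.
51.30 wt% SiO2 ÷ 60.083 g/mol = 0.85382 mol, giving 0.85382 Si and 1.70764 O.
Oxygen sums to 2.92764; scaling by 8/2.92764 = 2.73258 puts the formula on 8 O.
Na: 0.12068 × 2.73258 = 0.330 atoms per formula unit.

0.330 Na apfu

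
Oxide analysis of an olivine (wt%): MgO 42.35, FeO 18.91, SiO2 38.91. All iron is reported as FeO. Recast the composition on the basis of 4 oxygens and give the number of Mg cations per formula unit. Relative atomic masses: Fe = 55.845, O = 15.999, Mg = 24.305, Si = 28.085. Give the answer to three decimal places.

1.611 Mg apfu

MgO (M=40.304): mol = 1.05076; Mg = 1.05076, O = 1.05076.
FeO (M=71.844): mol = 0.26321; Fe = 0.26321, O = 0.26321.
SiO2 (M=60.083): mol = 0.64760; Si = 0.64760, O = 1.29520.
ΣO = 2.60917; factor = 4/ΣO = 1.53305.
Mg apfu = 1.05076 × 1.53305 = 1.611.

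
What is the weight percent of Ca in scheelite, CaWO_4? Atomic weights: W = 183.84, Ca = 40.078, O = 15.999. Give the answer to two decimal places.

M(CaWO_4) = 287.914 g/mol.
Ca contributes 1 × 40.078 = 40.078 g per mole.
40.078/287.914 = 0.1392 → 13.92%.

13.92 weight percent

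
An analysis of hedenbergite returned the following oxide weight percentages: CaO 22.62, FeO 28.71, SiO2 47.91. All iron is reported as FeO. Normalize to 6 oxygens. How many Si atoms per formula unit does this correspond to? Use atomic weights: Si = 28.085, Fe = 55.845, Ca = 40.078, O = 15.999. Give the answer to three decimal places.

CaO (M=56.077): mol = 0.40337; Ca = 0.40337, O = 0.40337.
FeO (M=71.844): mol = 0.39962; Fe = 0.39962, O = 0.39962.
SiO2 (M=60.083): mol = 0.79740; Si = 0.79740, O = 1.59480.
ΣO = 2.39779; factor = 6/ΣO = 2.50230.
Si apfu = 0.79740 × 2.50230 = 1.995.

1.995 Si apfu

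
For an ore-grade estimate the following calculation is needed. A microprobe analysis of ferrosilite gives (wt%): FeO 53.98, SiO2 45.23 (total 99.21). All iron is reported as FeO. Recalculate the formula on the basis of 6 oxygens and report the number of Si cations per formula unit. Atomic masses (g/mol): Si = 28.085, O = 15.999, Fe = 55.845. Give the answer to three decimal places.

FeO: 53.98/71.844 = 0.75135 mol → 0.75135 mol Fe, 0.75135 mol O.
SiO2: 45.23/60.083 = 0.75279 mol → 0.75279 mol Si, 1.50558 mol O.
Total oxygen = 2.25693 mol. Normalization factor = 6/2.25693 = 2.65848.
Si per 6 O = 0.75279 × 2.65848 = 2.001.

2.001 Si apfu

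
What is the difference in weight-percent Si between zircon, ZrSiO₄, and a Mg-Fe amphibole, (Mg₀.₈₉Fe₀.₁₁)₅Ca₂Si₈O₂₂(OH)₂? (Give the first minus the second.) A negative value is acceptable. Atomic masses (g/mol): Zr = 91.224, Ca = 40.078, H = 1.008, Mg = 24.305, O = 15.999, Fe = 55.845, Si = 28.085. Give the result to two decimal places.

Si in ZrSiO₄: molar mass 183.305 g/mol; 1×28.085 = 28.085 g → 15.32 wt%.
Si in (Mg₀.₈₉Fe₀.₁₁)₅Ca₂Si₈O₂₂(OH)₂: molar mass 829.700 g/mol; 8×28.085 = 224.680 g → 27.08 wt%.
Difference = 15.32 − 27.08 = -11.76 percentage points.

-11.76 percentage points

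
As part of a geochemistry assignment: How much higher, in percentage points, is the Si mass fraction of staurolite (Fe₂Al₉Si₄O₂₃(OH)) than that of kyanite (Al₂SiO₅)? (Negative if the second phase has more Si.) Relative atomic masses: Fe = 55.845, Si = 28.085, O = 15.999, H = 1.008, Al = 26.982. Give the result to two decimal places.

-4.14 percentage points

Si in Fe₂Al₉Si₄O₂₃(OH): molar mass 851.852 g/mol; 4×28.085 = 112.340 g → 13.19 wt%.
Si in Al₂SiO₅: molar mass 162.044 g/mol; 1×28.085 = 28.085 g → 17.33 wt%.
Difference = 13.19 − 17.33 = -4.14 percentage points.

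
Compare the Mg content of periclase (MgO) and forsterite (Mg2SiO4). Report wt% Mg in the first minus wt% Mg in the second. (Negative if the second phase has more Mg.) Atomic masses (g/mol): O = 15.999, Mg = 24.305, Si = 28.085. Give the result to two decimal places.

25.75 percentage points

First mineral: 24.305 g Mg in 40.304 g formula = 60.30 wt% Mg.
Second mineral: 48.610 g Mg in 140.691 g formula = 34.55 wt% Mg.
60.30% − 34.55% gives a difference of 25.75 percentage points.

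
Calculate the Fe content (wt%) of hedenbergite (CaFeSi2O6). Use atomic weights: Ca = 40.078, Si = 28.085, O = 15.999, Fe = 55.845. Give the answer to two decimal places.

Molar mass of CaFeSi2O6: 1×40.078 + 1×55.845 + 2×28.085 + 6×15.999 = 248.087 g/mol.
Mass of Fe per formula unit: 1 × 55.845 = 55.845 g.
Weight fraction Fe = 55.845 / 248.087 = 0.2251.

22.51 wt%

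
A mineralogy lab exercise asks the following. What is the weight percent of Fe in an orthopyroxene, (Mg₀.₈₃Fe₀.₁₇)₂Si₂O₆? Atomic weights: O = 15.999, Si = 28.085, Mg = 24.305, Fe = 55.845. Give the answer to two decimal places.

8.98 mass %

Molar mass of (Mg₀.₈₃Fe₀.₁₇)₂Si₂O₆: 1.66*24.305 + 0.34*55.845 + 2*28.085 + 6*15.999 = 211.498 g/mol.
Mass of Fe per formula unit: 0.34 × 55.845 = 18.987 g.
Weight fraction Fe = 18.987 / 211.498 = 0.0898.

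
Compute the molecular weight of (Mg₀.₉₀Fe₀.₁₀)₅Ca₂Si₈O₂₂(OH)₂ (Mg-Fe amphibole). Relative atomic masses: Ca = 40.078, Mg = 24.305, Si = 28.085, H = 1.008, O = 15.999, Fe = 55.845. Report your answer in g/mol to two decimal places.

828.12 g/mol

Mg: 4.50 × 24.305 = 109.3725
Fe: 0.50 × 55.845 = 27.9225
Ca: 2 × 40.078 = 80.1560
Si: 8 × 28.085 = 224.6800
O: 24 × 15.999 = 383.9760
H: 2 × 1.008 = 2.0160
Summing the contributions gives the formula mass.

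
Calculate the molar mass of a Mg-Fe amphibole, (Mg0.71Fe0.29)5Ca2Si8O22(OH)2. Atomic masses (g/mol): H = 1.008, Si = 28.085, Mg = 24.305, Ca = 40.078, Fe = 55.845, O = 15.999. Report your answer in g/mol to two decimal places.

858.09 g/mol

M = 3.55×24.305 + 1.45×55.845 + 2×40.078 + 8×28.085 + 24×15.999 + 2×1.008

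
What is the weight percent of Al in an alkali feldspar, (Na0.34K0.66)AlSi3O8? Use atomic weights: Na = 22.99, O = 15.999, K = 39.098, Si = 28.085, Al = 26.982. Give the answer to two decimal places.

9.89 mass %

Formula mass = 0.34·22.99 + 0.66·39.098 + 1·26.982 + 3·28.085 + 8·15.999 = 272.850 g/mol, of which 26.982 g is Al.
So Al makes up 26.982/272.850 = 0.0989 of the mass, i.e. 9.89%.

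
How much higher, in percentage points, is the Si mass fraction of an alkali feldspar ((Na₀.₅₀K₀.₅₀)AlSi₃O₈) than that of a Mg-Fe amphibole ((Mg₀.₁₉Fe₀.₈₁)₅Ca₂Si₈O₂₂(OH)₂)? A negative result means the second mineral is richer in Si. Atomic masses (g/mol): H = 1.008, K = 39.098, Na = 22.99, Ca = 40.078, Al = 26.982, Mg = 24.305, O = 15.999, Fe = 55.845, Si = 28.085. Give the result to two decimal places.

7.27 percentage points

M((Na₀.₅₀K₀.₅₀)AlSi₃O₈) = 270.273 g/mol, so wt% Si = 84.255/270.273 × 100 = 31.17%.
M((Mg₀.₁₉Fe₀.₈₁)₅Ca₂Si₈O₂₂(OH)₂) = 940.090 g/mol, so wt% Si = 224.680/940.090 × 100 = 23.90%.
31.17 − 23.90 = 7.27 pp.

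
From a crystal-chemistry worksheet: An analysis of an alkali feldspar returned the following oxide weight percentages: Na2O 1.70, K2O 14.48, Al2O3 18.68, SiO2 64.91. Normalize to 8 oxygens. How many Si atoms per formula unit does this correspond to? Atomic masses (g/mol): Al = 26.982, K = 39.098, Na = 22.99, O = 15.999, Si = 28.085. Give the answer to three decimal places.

2.989 Si apfu

1.70 wt% Na2O ÷ 61.979 g/mol = 0.02743 mol, giving 0.05486 Na and 0.02743 O.
14.48 wt% K2O ÷ 94.195 g/mol = 0.15372 mol, giving 0.30744 K and 0.15372 O.
18.68 wt% Al2O3 ÷ 101.961 g/mol = 0.18321 mol, giving 0.36642 Al and 0.54963 O.
64.91 wt% SiO2 ÷ 60.083 g/mol = 1.08034 mol, giving 1.08034 Si and 2.16068 O.
Oxygen sums to 2.89146; scaling by 8/2.89146 = 2.76677 puts the formula on 8 O.
Si: 1.08034 × 2.76677 = 2.989 atoms per formula unit.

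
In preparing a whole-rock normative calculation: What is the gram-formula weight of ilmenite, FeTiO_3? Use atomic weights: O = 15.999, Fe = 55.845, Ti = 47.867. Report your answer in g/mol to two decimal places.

Fe: 1 × 55.845 = 55.8450
Ti: 1 × 47.867 = 47.8670
O: 3 × 15.999 = 47.9970
Summing the contributions gives the formula mass.

151.71 g/mol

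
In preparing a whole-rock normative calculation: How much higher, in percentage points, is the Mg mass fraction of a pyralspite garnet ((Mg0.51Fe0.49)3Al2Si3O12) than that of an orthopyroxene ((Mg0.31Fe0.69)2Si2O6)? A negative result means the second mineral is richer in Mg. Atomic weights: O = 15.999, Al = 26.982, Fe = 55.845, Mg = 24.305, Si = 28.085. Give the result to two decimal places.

Mg in (Mg0.51Fe0.49)3Al2Si3O12: molar mass 449.486 g/mol; 1.53×24.305 = 37.187 g → 8.27 wt%.
Mg in (Mg0.31Fe0.69)2Si2O6: molar mass 244.299 g/mol; 0.62×24.305 = 15.069 g → 6.17 wt%.
Difference = 8.27 − 6.17 = 2.10 percentage points.

2.10 percentage points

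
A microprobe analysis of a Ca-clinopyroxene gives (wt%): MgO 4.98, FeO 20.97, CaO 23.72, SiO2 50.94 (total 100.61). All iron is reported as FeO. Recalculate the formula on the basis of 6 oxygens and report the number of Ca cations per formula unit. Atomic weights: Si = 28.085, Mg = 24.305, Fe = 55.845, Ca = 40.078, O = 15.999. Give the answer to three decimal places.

MgO: 4.98/40.304 = 0.12356 mol → 0.12356 mol Mg, 0.12356 mol O.
FeO: 20.97/71.844 = 0.29188 mol → 0.29188 mol Fe, 0.29188 mol O.
CaO: 23.72/56.077 = 0.42299 mol → 0.42299 mol Ca, 0.42299 mol O.
SiO2: 50.94/60.083 = 0.84783 mol → 0.84783 mol Si, 1.69566 mol O.
Total oxygen = 2.53409 mol. Normalization factor = 6/2.53409 = 2.36771.
Ca per 6 O = 0.42299 × 2.36771 = 1.002.

1.002 Ca apfu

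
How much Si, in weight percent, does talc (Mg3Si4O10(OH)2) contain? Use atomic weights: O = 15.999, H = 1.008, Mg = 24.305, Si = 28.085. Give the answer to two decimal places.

29.62 weight percent

Formula mass = 3*24.305 + 4*28.085 + 12*15.999 + 2*1.008 = 379.259 g/mol, of which 112.340 g is Si.
So Si makes up 112.340/379.259 = 0.2962 of the mass, i.e. 29.62%.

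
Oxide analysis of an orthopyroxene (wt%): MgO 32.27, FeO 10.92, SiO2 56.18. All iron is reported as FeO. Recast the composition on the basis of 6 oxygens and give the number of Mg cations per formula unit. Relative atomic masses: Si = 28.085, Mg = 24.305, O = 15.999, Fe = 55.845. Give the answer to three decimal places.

1.702 Mg apfu

32.27 wt% MgO ÷ 40.304 g/mol = 0.80066 mol, giving 0.80066 Mg and 0.80066 O.
10.92 wt% FeO ÷ 71.844 g/mol = 0.15200 mol, giving 0.15200 Fe and 0.15200 O.
56.18 wt% SiO2 ÷ 60.083 g/mol = 0.93504 mol, giving 0.93504 Si and 1.87008 O.
Oxygen sums to 2.82274; scaling by 6/2.82274 = 2.12559 puts the formula on 6 O.
Mg: 0.80066 × 2.12559 = 1.702 atoms per formula unit.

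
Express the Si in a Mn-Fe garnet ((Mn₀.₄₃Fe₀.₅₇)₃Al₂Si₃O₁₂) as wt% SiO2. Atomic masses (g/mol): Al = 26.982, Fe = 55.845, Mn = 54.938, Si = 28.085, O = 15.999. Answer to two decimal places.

Molar mass of (Mn₀.₄₃Fe₀.₅₇)₃Al₂Si₃O₁₂ = 1.29*54.938 + 1.71*55.845 + 2*26.982 + 3*28.085 + 12*15.999 = 496.572 g/mol.
Each formula unit contains 3 Si, equivalent to 3/1 = 3.0000 mol SiO2.
M(SiO2) = 1×28.085 + 2×15.999 = 60.083 g/mol.
Mass of SiO2 per formula unit = 3.0000 × 60.083 = 180.249 g.
SiO2 wt% = 180.249 / 496.572 × 100 = 36.30%.

36.30 wt%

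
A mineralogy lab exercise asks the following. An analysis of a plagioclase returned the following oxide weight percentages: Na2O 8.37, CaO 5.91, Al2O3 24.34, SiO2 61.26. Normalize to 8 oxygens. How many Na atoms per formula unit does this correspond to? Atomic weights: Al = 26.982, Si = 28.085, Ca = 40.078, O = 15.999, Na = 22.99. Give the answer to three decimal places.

8.37 wt% Na2O ÷ 61.979 g/mol = 0.13505 mol, giving 0.27010 Na and 0.13505 O.
5.91 wt% CaO ÷ 56.077 g/mol = 0.10539 mol, giving 0.10539 Ca and 0.10539 O.
24.34 wt% Al2O3 ÷ 101.961 g/mol = 0.23872 mol, giving 0.47744 Al and 0.71616 O.
61.26 wt% SiO2 ÷ 60.083 g/mol = 1.01959 mol, giving 1.01959 Si and 2.03918 O.
Oxygen sums to 2.99578; scaling by 8/2.99578 = 2.67042 puts the formula on 8 O.
Na: 0.27010 × 2.67042 = 0.721 atoms per formula unit.

0.721 Na apfu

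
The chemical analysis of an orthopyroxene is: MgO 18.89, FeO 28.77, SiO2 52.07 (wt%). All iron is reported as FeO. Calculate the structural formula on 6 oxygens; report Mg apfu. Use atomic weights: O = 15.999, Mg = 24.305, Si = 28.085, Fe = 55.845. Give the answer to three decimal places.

18.89 wt% MgO ÷ 40.304 g/mol = 0.46869 mol, giving 0.46869 Mg and 0.46869 O.
28.77 wt% FeO ÷ 71.844 g/mol = 0.40045 mol, giving 0.40045 Fe and 0.40045 O.
52.07 wt% SiO2 ÷ 60.083 g/mol = 0.86663 mol, giving 0.86663 Si and 1.73326 O.
Oxygen sums to 2.60240; scaling by 6/2.60240 = 2.30556 puts the formula on 6 O.
Mg: 0.46869 × 2.30556 = 1.081 atoms per formula unit.

1.081 Mg apfu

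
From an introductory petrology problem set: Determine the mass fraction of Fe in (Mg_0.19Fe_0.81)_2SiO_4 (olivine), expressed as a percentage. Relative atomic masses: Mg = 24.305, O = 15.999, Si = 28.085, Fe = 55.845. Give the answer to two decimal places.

47.17 wt%

M((Mg_0.19Fe_0.81)_2SiO_4) = 191.786 g/mol.
Fe contributes 1.62 × 55.845 = 90.469 g per mole.
90.469/191.786 = 0.4717 → 47.17%.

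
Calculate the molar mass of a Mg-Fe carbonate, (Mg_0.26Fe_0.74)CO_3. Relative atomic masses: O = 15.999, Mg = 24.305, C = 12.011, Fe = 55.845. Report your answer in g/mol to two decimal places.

107.65 g/mol

Mg: 0.26 × 24.305 = 6.3193
Fe: 0.74 × 55.845 = 41.3253
C: 1 × 12.011 = 12.0110
O: 3 × 15.999 = 47.9970
Summing the contributions gives the formula mass.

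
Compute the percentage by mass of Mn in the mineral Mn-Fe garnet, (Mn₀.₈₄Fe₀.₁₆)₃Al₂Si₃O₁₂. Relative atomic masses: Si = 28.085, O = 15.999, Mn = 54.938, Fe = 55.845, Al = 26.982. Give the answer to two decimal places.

27.94 weight percent

M((Mn₀.₈₄Fe₀.₁₆)₃Al₂Si₃O₁₂) = 495.456 g/mol.
Mn contributes 2.52 × 54.938 = 138.444 g per mole.
138.444/495.456 = 0.2794 → 27.94%.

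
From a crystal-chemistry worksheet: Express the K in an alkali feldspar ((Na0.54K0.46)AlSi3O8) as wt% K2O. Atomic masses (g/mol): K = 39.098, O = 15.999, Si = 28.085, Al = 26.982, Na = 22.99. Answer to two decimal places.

8.04 wt%

Molar mass of (Na0.54K0.46)AlSi3O8 = 0.54·22.99 + 0.46·39.098 + 1·26.982 + 3·28.085 + 8·15.999 = 269.629 g/mol.
Each formula unit contains 0.46 K, equivalent to 0.46/2 = 0.2300 mol K2O.
M(K2O) = 2×39.098 + 1×15.999 = 94.195 g/mol.
Mass of K2O per formula unit = 0.2300 × 94.195 = 21.665 g.
K2O wt% = 21.665 / 269.629 × 100 = 8.04%.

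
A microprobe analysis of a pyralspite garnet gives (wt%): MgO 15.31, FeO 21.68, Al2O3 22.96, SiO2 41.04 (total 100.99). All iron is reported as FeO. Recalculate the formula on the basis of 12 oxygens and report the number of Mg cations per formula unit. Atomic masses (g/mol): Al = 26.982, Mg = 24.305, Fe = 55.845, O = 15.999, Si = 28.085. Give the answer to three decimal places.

MgO: 15.31/40.304 = 0.37986 mol → 0.37986 mol Mg, 0.37986 mol O.
FeO: 21.68/71.844 = 0.30176 mol → 0.30176 mol Fe, 0.30176 mol O.
Al2O3: 22.96/101.961 = 0.22518 mol → 0.45036 mol Al, 0.67554 mol O.
SiO2: 41.04/60.083 = 0.68306 mol → 0.68306 mol Si, 1.36612 mol O.
Total oxygen = 2.72328 mol. Normalization factor = 12/2.72328 = 4.40645.
Mg per 12 O = 0.37986 × 4.40645 = 1.674.

1.674 Mg apfu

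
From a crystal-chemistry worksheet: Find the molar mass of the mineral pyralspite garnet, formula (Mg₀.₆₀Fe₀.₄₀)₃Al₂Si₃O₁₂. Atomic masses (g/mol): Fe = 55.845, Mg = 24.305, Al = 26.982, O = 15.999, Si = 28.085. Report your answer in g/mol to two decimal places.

Mg: 1.80 × 24.305 = 43.7490
Fe: 1.20 × 55.845 = 67.0140
Al: 2 × 26.982 = 53.9640
Si: 3 × 28.085 = 84.2550
O: 12 × 15.999 = 191.9880
Summing the contributions gives the formula mass.

440.97 g/mol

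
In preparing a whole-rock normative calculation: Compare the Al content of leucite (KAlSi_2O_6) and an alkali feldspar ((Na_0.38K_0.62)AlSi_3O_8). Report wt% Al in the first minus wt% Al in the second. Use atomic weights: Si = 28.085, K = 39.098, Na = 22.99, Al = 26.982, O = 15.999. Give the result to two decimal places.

M(KAlSi_2O_6) = 218.244 g/mol, so wt% Al = 26.982/218.244 × 100 = 12.36%.
M((Na_0.38K_0.62)AlSi_3O_8) = 272.206 g/mol, so wt% Al = 26.982/272.206 × 100 = 9.91%.
12.36 − 9.91 = 2.45 pp.

2.45 percentage points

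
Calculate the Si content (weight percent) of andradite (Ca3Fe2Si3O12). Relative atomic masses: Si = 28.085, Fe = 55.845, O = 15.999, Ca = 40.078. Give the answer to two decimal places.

16.58 weight percent

Formula mass = 3*40.078 + 2*55.845 + 3*28.085 + 12*15.999 = 508.167 g/mol, of which 84.255 g is Si.
So Si makes up 84.255/508.167 = 0.1658 of the mass, i.e. 16.58%.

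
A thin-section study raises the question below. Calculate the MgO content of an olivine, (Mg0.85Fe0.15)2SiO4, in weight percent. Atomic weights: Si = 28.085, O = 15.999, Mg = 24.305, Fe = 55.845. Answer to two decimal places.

45.63 wt%

Formula mass = 150.153 g/mol.
1.70 Mg → 1.7000 mol MgO per formula unit; M(MgO) = 40.304, so MgO mass = 68.517 g.
68.517/150.153 × 100 = 45.63 wt%.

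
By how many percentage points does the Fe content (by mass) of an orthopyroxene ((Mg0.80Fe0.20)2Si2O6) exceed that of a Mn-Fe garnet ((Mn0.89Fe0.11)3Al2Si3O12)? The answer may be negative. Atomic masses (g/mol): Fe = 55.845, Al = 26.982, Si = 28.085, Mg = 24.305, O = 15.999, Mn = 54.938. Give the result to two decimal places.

Fe in (Mg0.80Fe0.20)2Si2O6: molar mass 213.390 g/mol; 0.40×55.845 = 22.338 g → 10.47 wt%.
Fe in (Mn0.89Fe0.11)3Al2Si3O12: molar mass 495.320 g/mol; 0.33×55.845 = 18.429 g → 3.72 wt%.
Difference = 10.47 − 3.72 = 6.75 percentage points.

6.75 percentage points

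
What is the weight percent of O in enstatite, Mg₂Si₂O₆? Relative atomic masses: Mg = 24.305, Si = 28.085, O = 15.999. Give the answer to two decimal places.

Molar mass of Mg₂Si₂O₆: 2×24.305 + 2×28.085 + 6×15.999 = 200.774 g/mol.
Mass of O per formula unit: 6 × 15.999 = 95.994 g.
Weight fraction O = 95.994 / 200.774 = 0.4781.

47.81 mass %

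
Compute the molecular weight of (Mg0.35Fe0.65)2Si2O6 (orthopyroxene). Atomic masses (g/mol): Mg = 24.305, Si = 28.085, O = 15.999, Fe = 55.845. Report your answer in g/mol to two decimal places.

The formula mass is the sum 0.70×24.305 + 1.30×55.845 + 2×28.085 + 6×15.999.

241.78 g/mol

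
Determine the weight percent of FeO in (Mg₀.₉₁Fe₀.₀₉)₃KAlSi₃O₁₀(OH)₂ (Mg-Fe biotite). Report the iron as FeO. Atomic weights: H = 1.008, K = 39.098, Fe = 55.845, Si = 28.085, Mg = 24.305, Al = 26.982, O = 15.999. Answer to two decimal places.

4.56 wt%

Molar mass of (Mg₀.₉₁Fe₀.₀₉)₃KAlSi₃O₁₀(OH)₂ = 2.73×24.305 + 0.27×55.845 + 1×39.098 + 1×26.982 + 3×28.085 + 12×15.999 + 2×1.008 = 425.770 g/mol.
Each formula unit contains 0.27 Fe, equivalent to 0.27/1 = 0.2700 mol FeO.
M(FeO) = 1×55.845 + 1×15.999 = 71.844 g/mol.
Mass of FeO per formula unit = 0.2700 × 71.844 = 19.398 g.
FeO wt% = 19.398 / 425.770 × 100 = 4.56%.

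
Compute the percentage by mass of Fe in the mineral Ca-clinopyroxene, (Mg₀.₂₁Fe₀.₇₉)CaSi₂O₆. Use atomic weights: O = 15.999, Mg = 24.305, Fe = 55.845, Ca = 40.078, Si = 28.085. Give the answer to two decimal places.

M((Mg₀.₂₁Fe₀.₇₉)CaSi₂O₆) = 241.464 g/mol.
Fe contributes 0.79 × 55.845 = 44.118 g per mole.
44.118/241.464 = 0.1827 → 18.27%.

18.27 weight percent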